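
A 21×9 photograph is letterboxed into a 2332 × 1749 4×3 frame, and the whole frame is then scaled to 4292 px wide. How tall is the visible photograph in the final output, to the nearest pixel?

1839 px

In the 2332×1749 frame the photograph fills the width: height = 2332 × 9/21 ≈ 999.43 px.
Resizing to 4292 px wide multiplies everything by 1.8405: 999.43 → 1839.43 px.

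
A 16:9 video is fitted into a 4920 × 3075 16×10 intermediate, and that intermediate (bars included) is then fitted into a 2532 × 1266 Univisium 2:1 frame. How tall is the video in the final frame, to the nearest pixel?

16:9 in 4920×3075: fills the width, so the video is 4920.00 × 2767.50.
The 16×10 canvas is height-limited in 2532×1266, giving 2025.60 × 1266.00; scale factor 0.4117.
Applying the same ×0.4117: 2767.50 → 1139.40.

1139 px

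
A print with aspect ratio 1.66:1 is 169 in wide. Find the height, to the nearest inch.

102 in

169 / 1.660 = 101.81.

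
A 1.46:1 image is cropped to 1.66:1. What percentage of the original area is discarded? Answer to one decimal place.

The width stays; only height is cut (since 1.66:1 is wider than 1.46:1).
(1.460)/(1.660) ≈ 0.880 of the area survives, leaving 12.05% discarded.

12.0%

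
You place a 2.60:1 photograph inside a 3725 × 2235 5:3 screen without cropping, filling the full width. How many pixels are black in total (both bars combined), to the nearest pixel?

2988596 pixels

The photograph is 3725 / 2.600 ≈ 1432.6923 px tall.
Black = 2235 − 1432.6923 = 802.3077 px.
Bar area = 802.3077 × 3725 ≈ 2988596 px.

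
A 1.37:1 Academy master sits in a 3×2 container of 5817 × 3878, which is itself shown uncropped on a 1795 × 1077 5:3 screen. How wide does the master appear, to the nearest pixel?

First fit — 1.37:1 Academy into 5817×3878 spans the height: 5312.86 × 3878.00.
3×2 in 1795×1077: fills the height, so the intermediate becomes 1615.50 × 1077.00 — a scale of ×0.2777.
Applying the same ×0.2777: 5312.86 → 1475.49.

1475 px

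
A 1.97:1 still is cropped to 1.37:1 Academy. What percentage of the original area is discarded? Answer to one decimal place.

1.37:1 Academy is narrower than 1.97:1, so the crop keeps the full height and trims the width.
Area ratio = (1.370)/(1.970) = 69.54%; the remaining 30.46% is cropped out.

30.5%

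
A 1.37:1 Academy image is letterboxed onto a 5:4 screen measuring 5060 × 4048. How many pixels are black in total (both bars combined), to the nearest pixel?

1794121 pixels

1.37:1 Academy (1.370) > 5:4 (1.250), so the image fills the width.
Content height = 5060 / 1.370 ≈ 3693.4307 px.
4048 − 3693.4307 = 354.5693 px of bars.
Bar area = 354.5693 × 5060 ≈ 1794121 px.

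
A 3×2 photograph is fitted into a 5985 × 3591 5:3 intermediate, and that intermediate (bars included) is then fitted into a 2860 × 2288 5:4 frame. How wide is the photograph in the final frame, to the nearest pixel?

2574 px

First fit — 3×2 into 5985×3591 spans the height: 5386.50 × 3591.00.
5:3 in 2860×2288: fills the width, so the intermediate becomes 2860.00 × 1716.00 — a scale of ×0.4779.
The photograph scales with it: width 5386.50 × 0.4779 ≈ 2574.00.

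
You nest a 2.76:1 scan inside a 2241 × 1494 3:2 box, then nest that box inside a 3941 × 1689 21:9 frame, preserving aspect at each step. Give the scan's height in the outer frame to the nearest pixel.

918 px

First fit — 2.76:1 into 2241×1494 spans the width: 2241.00 × 811.96.
The 3:2 canvas is height-limited in 3941×1689, giving 2533.50 × 1689.00; scale factor 1.1305.
So the scan's height is 811.96 × 1.1305 ≈ 917.93.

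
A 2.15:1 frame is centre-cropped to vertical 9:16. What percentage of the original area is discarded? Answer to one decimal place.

73.8%

The height stays; only width is cut (since vertical 9:16 is narrower than 2.15:1).
Area ratio = (0.562)/(2.150) = 26.16%; the remaining 73.84% is cropped out.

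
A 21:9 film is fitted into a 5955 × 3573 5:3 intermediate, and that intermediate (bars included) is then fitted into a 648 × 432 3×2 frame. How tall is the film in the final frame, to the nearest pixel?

278 px

21:9 in 5955×3573: fills the width, so the film is 5955.00 × 2552.14.
Second fit — the 5:3 canvas into 648×432 spans the width: 648.00 × 388.80 (×0.1088 from 5955×3573).
The film scales with it: height 2552.14 × 0.1088 ≈ 277.71.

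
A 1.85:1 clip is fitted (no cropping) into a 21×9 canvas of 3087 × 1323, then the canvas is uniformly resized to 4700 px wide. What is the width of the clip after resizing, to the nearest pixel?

At 3087×1323 the clip is height-limited, so width = 1323 × 1.850 ≈ 2447.55 px.
Scaling 3087 → 4700 is ×1.5225, so the width becomes 2447.55 × 1.5225 ≈ 3726.43 px.

3726 px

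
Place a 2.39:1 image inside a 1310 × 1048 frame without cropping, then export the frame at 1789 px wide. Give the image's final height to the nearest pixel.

At 1310×1048 the image is width-limited, so height = 1310 / 2.390 ≈ 548.12 px.
Scaling 1310 → 1789 is ×1.3656, so the height becomes 548.12 × 1.3656 ≈ 748.54 px.

749 px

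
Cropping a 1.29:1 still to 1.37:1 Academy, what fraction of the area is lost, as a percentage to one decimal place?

1.37:1 Academy is wider than 1.29:1, so the crop keeps the full width and trims the height.
Fraction kept = (1.290)/(1.370) ≈ 94.16%, so 5.84% is lost.

5.8%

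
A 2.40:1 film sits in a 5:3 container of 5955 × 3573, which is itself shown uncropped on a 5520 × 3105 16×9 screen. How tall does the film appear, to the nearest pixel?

2156 px

First fit — 2.40:1 into 5955×3573 spans the width: 5955.00 × 2481.25.
Second fit — the 5:3 canvas into 5520×3105 spans the height: 5175.00 × 3105.00 (×0.8690 from 5955×3573).
So the film's height is 2481.25 × 0.8690 ≈ 2156.25.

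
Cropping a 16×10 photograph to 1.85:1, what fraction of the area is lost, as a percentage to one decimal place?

Going from 16×10 to 1.85:1 means cutting height while keeping width.
Fraction kept = (1.600)/(1.850) ≈ 86.49%, so 13.51% is lost.

13.5%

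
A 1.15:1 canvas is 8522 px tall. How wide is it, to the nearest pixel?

9800 px

8522 × 1.150 = 9800.30.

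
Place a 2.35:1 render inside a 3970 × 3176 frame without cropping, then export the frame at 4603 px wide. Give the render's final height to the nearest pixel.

1959 px

In the 3970×3176 frame the render fills the width: height = 3970 / 2.350 ≈ 1689.36 px.
Scaling 3970 → 4603 is ×1.1594, so the height becomes 1689.36 × 1.1594 ≈ 1958.72 px.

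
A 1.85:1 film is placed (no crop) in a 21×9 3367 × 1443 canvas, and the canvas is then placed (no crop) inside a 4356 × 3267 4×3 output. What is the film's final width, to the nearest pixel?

3454 px

First fit — 1.85:1 into 3367×1443 spans the height: 2669.55 × 1443.00.
The 21×9 canvas is width-limited in 4356×3267, giving 4356.00 × 1866.86; scale factor 1.2937.
Applying the same ×1.2937: 2669.55 → 3453.69.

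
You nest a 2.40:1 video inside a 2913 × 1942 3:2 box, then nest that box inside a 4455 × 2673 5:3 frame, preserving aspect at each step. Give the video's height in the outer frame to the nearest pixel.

Inside the 2913×1942 canvas the video is width-limited at 2913.00 × 1213.75.
Second fit — the 3:2 canvas into 4455×2673 spans the height: 4009.50 × 2673.00 (×1.3764 from 2913×1942).
The video scales with it: height 1213.75 × 1.3764 ≈ 1670.62.

1671 px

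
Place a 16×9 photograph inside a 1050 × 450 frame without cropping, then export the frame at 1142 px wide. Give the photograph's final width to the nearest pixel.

870 px

Fitted into 1050×450, the photograph spans the height; its width is 450 × 16/9 ≈ 800.00 px.
Scaling 1050 → 1142 is ×1.0876, so the width becomes 800.00 × 1.0876 ≈ 870.10 px.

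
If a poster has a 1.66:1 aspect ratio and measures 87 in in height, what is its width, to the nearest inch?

144 in

87 × 1.660 = 144.42.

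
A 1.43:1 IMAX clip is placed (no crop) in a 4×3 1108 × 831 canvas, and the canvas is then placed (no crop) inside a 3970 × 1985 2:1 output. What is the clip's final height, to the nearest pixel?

1.43:1 IMAX in 1108×831: fills the width, so the clip is 1108.00 × 774.83.
The 4×3 canvas is height-limited in 3970×1985, giving 2646.67 × 1985.00; scale factor 2.3887.
So the clip's height is 774.83 × 2.3887 ≈ 1850.82.

1851 px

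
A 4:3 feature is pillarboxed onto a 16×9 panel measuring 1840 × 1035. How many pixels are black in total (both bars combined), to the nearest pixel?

4:3 (1.333) < 16×9 (1.778), so the feature fills the height.
Content width = 1035 × 4/3 ≈ 1380.0000 px.
Leftover width: 1840 − 1380.0000 = 460.0000 px.
Bar area = 460.0000 × 1035 ≈ 476100 px.

476100 pixels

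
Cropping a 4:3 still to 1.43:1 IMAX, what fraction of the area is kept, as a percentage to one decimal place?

1.43:1 IMAX is wider than 4:3, so the crop keeps the full width and trims the height.
Area ratio = (1.333)/(1.430) = 93.24% retained.

93.2%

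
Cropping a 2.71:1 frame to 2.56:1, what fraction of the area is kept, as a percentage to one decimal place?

The height stays; only width is cut (since 2.56:1 is narrower than 2.71:1).
(2.560)/(2.710) ≈ 0.945 of the area survives.

94.5%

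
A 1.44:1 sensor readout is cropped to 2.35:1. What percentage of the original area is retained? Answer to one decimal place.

The width stays; only height is cut (since 2.35:1 is wider than 1.44:1).
(1.440)/(2.350) ≈ 0.613 of the area survives.

61.3%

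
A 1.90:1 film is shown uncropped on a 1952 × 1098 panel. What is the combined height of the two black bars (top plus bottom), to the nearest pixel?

1.90:1 is wider than 16:9, so it spans the full width.
The film is 1952 / 1.900 ≈ 1027.37 px tall.
Black = 1098 − 1027.37 = 70.63 px.

71 px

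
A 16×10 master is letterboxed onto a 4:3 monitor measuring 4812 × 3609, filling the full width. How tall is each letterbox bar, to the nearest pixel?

That makes the image 3007.50 px tall (4812 × 10/16).
3609 − 3007.50 = 601.50 px of bars (300.75 each).

301 px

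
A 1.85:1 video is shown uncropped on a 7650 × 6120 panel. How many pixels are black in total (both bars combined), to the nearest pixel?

15184216 pixels

1.85:1 (1.850) > 5:4 (1.250), so the video fills the width.
That makes the image 4135.1351 px tall (7650 / 1.850).
6120 − 4135.1351 = 1984.8649 px of bars.
Across the 7650-px span: 1984.8649 × 7650 ≈ 15184216 px.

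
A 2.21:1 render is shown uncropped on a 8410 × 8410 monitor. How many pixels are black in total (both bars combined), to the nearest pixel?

38724435 pixels

Since 2.210 > 1.000, the render is width-limited.
That makes the image 3805.4299 px tall (8410 / 2.210).
Leftover height: 8410 − 3805.4299 = 4604.5701 px.
Across the 8410-px span: 4604.5701 × 8410 ≈ 38724435 px.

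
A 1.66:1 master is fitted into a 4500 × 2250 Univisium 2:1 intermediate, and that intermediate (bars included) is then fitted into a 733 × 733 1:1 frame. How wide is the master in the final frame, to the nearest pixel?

Inside the 4500×2250 canvas the master is height-limited at 3735.00 × 2250.00.
The Univisium 2:1 canvas is width-limited in 733×733, giving 733.00 × 366.50; scale factor 0.1629.
So the master's width is 3735.00 × 0.1629 ≈ 608.39.

608 px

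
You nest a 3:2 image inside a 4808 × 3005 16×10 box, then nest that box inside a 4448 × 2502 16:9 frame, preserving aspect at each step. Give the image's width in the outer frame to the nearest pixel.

First fit — 3:2 into 4808×3005 spans the height: 4507.50 × 3005.00.
The 16×10 canvas is height-limited in 4448×2502, giving 4003.20 × 2502.00; scale factor 0.8326.
The image scales with it: width 4507.50 × 0.8326 ≈ 3753.00.

3753 px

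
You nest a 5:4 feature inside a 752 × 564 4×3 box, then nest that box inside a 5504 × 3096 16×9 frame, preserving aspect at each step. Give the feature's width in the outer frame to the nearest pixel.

3870 px

Inside the 752×564 canvas the feature is height-limited at 705.00 × 564.00.
4×3 in 5504×3096: fills the height, so the intermediate becomes 4128.00 × 3096.00 — a scale of ×5.4894.
The feature scales with it: width 705.00 × 5.4894 ≈ 3870.00.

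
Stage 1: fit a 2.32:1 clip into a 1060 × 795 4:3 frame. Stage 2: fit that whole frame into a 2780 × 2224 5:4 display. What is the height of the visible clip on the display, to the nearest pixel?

1198 px

Inside the 1060×795 canvas the clip is width-limited at 1060.00 × 456.90.
4:3 in 2780×2224: fills the width, so the intermediate becomes 2780.00 × 2085.00 — a scale of ×2.6226.
So the clip's height is 456.90 × 2.6226 ≈ 1198.28.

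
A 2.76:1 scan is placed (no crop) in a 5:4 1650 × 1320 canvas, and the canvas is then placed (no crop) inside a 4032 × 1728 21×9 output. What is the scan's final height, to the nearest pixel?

First fit — 2.76:1 into 1650×1320 spans the width: 1650.00 × 597.83.
5:4 in 4032×1728: fills the height, so the intermediate becomes 2160.00 × 1728.00 — a scale of ×1.3091.
Applying the same ×1.3091: 597.83 → 782.61.

783 px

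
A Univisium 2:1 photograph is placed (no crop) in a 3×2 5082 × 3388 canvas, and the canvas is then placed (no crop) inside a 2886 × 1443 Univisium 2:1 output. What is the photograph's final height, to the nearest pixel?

Inside the 5082×3388 canvas the photograph is width-limited at 5082.00 × 2541.00.
Second fit — the 3×2 canvas into 2886×1443 spans the height: 2164.50 × 1443.00 (×0.4259 from 5082×3388).
The photograph scales with it: height 2541.00 × 0.4259 ≈ 1082.25.

1082 px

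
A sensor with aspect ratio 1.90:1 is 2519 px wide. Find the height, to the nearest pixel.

2519 / 1.900 = 1325.79.

1326 px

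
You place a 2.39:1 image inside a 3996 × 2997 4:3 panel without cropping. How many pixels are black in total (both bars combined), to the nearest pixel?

2.39:1 is wider than 4:3, so it spans the full width.
The image is 3996 / 2.390 ≈ 1671.9665 px tall.
Black = 2997 − 1671.9665 = 1325.0335 px.
That's 1325.0335 × 3996 ≈ 5294834 black pixels.

5294834 pixels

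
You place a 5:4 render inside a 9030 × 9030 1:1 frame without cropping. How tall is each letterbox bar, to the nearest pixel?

903 px

Since 1.250 > 1.000, the render is width-limited.
The render is 9030 × 4/5 ≈ 7224.00 px tall.
Black = 9030 − 7224.00 = 1806.00 px, or 903.00 per bar.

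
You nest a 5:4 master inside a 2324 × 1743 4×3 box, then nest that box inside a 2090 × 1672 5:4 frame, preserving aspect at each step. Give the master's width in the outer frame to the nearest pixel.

1959 px

5:4 in 2324×1743: fills the height, so the master is 2178.75 × 1743.00.
Second fit — the 4×3 canvas into 2090×1672 spans the width: 2090.00 × 1567.50 (×0.8993 from 2324×1743).
So the master's width is 2178.75 × 0.8993 ≈ 1959.38.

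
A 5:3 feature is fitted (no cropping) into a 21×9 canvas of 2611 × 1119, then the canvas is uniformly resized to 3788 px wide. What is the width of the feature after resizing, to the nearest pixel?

2706 px

At 2611×1119 the feature is height-limited, so width = 1119 × 5/3 ≈ 1865.00 px.
Resizing to 3788 px wide multiplies everything by 1.4508: 1865.00 → 2705.71 px.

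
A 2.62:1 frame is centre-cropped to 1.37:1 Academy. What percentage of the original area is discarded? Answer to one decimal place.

47.7%

1.37:1 Academy is narrower than 2.62:1, so the crop keeps the full height and trims the width.
(1.370)/(2.620) ≈ 0.523 of the area survives, leaving 47.71% discarded.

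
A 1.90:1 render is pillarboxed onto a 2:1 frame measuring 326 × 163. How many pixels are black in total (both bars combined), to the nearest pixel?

1.90:1 (1.900) < 2:1 (2.000), so the render fills the height.
Content width = 163 × 1.900 ≈ 309.7000 px.
Leftover width: 326 − 309.7000 = 16.3000 px.
That's 16.3000 × 163 ≈ 2657 black pixels.

2657 pixels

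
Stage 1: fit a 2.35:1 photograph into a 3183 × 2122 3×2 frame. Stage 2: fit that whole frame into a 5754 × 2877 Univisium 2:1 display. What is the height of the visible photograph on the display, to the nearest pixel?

Inside the 3183×2122 canvas the photograph is width-limited at 3183.00 × 1354.47.
Second fit — the 3×2 canvas into 5754×2877 spans the height: 4315.50 × 2877.00 (×1.3558 from 3183×2122).
Applying the same ×1.3558: 1354.47 → 1836.38.

1836 px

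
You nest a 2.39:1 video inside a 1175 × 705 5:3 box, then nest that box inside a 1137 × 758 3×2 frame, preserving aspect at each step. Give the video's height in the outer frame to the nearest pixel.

Inside the 1175×705 canvas the video is width-limited at 1175.00 × 491.63.
The 5:3 canvas is width-limited in 1137×758, giving 1137.00 × 682.20; scale factor 0.9677.
Applying the same ×0.9677: 491.63 → 475.73.

476 px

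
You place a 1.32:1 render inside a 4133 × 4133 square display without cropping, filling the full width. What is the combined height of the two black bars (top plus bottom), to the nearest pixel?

1002 px

That makes the image 3131.06 px tall (4133 / 1.320).
4133 − 3131.06 = 1001.94 px of bars.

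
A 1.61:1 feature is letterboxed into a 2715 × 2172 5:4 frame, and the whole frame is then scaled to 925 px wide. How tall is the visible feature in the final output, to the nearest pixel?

In the 2715×2172 frame the feature fills the width: height = 2715 / 1.610 ≈ 1686.34 px.
Resizing to 925 px wide multiplies everything by 0.3407: 1686.34 → 574.53 px.

575 px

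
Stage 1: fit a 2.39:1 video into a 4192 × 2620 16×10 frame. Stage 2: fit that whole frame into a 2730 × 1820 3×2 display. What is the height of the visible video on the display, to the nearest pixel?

Inside the 4192×2620 canvas the video is width-limited at 4192.00 × 1753.97.
Second fit — the 16×10 canvas into 2730×1820 spans the width: 2730.00 × 1706.25 (×0.6512 from 4192×2620).
So the video's height is 1753.97 × 0.6512 ≈ 1142.26.

1142 px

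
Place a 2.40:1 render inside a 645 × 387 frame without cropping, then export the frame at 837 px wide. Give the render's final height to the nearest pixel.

Fitted into 645×387, the render spans the width; its height is 645 / 2.400 ≈ 268.75 px.
The frame scales by 837/645 = 1.2977; 268.75 × 1.2977 ≈ 348.75 px.

349 px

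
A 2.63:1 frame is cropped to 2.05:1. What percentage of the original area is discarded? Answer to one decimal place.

22.1%

The height stays; only width is cut (since 2.05:1 is narrower than 2.63:1).
Fraction kept = (2.050)/(2.630) ≈ 77.95%, so 22.05% is lost.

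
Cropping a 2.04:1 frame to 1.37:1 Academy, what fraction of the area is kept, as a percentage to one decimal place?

67.2%

Going from 2.04:1 to 1.37:1 Academy means cutting width while keeping height.
Area ratio = (1.370)/(2.040) = 67.16% retained.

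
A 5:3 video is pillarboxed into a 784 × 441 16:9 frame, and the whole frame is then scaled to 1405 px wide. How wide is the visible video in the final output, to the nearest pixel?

1317 px

Fitted into 784×441, the video spans the height; its width is 441 × 5/3 ≈ 735.00 px.
Scaling 784 → 1405 is ×1.7921, so the width becomes 735.00 × 1.7921 ≈ 1317.19 px.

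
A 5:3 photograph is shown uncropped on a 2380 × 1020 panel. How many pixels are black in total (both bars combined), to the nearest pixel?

693600 pixels

5:3 (1.667) < 21×9 (2.333), so the photograph fills the height.
That makes the image 1700.0000 px wide (1020 × 5/3).
2380 − 1700.0000 = 680.0000 px of bars.
Bar area = 680.0000 × 1020 ≈ 693600 px.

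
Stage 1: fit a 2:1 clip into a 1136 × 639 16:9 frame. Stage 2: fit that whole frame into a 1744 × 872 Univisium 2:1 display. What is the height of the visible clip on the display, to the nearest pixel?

775 px

Inside the 1136×639 canvas the clip is width-limited at 1136.00 × 568.00.
16:9 in 1744×872: fills the height, so the intermediate becomes 1550.22 × 872.00 — a scale of ×1.3646.
The clip scales with it: height 568.00 × 1.3646 ≈ 775.11.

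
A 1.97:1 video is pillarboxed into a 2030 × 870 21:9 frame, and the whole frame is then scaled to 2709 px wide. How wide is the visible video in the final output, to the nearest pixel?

2287 px

At 2030×870 the video is height-limited, so width = 870 × 1.970 ≈ 1713.90 px.
Scaling 2030 → 2709 is ×1.3345, so the width becomes 1713.90 × 1.3345 ≈ 2287.17 px.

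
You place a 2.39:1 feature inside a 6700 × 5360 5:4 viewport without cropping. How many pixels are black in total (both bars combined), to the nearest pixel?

17129573 pixels

2.39:1 (2.390) > 5:4 (1.250), so the feature fills the width.
The feature is 6700 / 2.390 ≈ 2803.3473 px tall.
Black = 5360 − 2803.3473 = 2556.6527 px.
Across the 6700-px span: 2556.6527 × 6700 ≈ 17129573 px.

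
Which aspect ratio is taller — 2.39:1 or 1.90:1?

2.39 and 1.9; 2.39 > 1.9. The smaller width-to-height ratio is the taller frame.

1.90:1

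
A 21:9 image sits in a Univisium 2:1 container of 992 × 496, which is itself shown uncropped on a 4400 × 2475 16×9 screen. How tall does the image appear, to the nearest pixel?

1886 px

21:9 in 992×496: fills the width, so the image is 992.00 × 425.14.
The Univisium 2:1 canvas is width-limited in 4400×2475, giving 4400.00 × 2200.00; scale factor 4.4355.
Applying the same ×4.4355: 425.14 → 1885.71.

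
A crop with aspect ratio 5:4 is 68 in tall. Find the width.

68·5/4 = 85.

85 in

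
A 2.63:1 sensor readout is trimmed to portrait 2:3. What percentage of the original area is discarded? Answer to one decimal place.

74.7%

Going from 2.63:1 to portrait 2:3 means cutting width while keeping height.
Fraction kept = (0.667)/(2.630) ≈ 25.35%, so 74.65% is lost.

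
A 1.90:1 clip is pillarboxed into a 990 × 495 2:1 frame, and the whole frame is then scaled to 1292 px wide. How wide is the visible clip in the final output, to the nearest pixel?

1227 px

In the 990×495 frame the clip fills the height: width = 495 × 1.900 ≈ 940.50 px.
Scaling 990 → 1292 is ×1.3051, so the width becomes 940.50 × 1.3051 ≈ 1227.40 px.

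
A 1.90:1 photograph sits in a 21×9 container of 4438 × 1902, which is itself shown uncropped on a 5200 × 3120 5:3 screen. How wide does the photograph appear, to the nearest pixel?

First fit — 1.90:1 into 4438×1902 spans the height: 3613.80 × 1902.00.
The 21×9 canvas is width-limited in 5200×3120, giving 5200.00 × 2228.57; scale factor 1.1717.
Applying the same ×1.1717: 3613.80 → 4234.29.

4234 px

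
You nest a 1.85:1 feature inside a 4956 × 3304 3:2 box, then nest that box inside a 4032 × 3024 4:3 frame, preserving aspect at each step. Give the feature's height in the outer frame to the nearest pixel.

2179 px

1.85:1 in 4956×3304: fills the width, so the feature is 4956.00 × 2678.92.
The 3:2 canvas is width-limited in 4032×3024, giving 4032.00 × 2688.00; scale factor 0.8136.
Applying the same ×0.8136: 2678.92 → 2179.46.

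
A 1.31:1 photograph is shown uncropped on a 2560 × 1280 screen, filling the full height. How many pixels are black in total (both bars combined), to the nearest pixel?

1130496 pixels

The photograph is 1280 × 1.310 ≈ 1676.8000 px wide.
2560 − 1676.8000 = 883.2000 px of bars.
Across the 1280-px span: 883.2000 × 1280 ≈ 1130496 px.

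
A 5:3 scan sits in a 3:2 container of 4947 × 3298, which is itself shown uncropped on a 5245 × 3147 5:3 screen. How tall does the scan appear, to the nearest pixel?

First fit — 5:3 into 4947×3298 spans the width: 4947.00 × 2968.20.
The 3:2 canvas is height-limited in 5245×3147, giving 4720.50 × 3147.00; scale factor 0.9542.
So the scan's height is 2968.20 × 0.9542 ≈ 2832.30.

2832 px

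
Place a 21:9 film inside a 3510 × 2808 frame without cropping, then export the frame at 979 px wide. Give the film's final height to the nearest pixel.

In the 3510×2808 frame the film fills the width: height = 3510 × 9/21 ≈ 1504.29 px.
The frame scales by 979/3510 = 0.2789; 1504.29 × 0.2789 ≈ 419.57 px.

420 px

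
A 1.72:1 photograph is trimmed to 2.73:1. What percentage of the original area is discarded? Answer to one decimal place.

2.73:1 is wider than 1.72:1, so the crop keeps the full width and trims the height.
Area ratio = (1.720)/(2.730) = 63.00%; the remaining 37.00% is cropped out.

37.0%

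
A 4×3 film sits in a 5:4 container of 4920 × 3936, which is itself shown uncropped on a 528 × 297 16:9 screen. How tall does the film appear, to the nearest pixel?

Inside the 4920×3936 canvas the film is width-limited at 4920.00 × 3690.00.
5:4 in 528×297: fills the height, so the intermediate becomes 371.25 × 297.00 — a scale of ×0.0755.
So the film's height is 3690.00 × 0.0755 ≈ 278.44.

278 px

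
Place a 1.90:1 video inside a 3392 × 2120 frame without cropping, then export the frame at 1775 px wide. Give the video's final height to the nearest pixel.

In the 3392×2120 frame the video fills the width: height = 3392 / 1.900 ≈ 1785.26 px.
The frame scales by 1775/3392 = 0.5233; 1785.26 × 0.5233 ≈ 934.21 px.

934 px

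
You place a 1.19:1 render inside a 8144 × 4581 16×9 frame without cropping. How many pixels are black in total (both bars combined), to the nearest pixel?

1.19:1 (1.190) < 16×9 (1.778), so the render fills the height.
Content width = 4581 × 1.190 ≈ 5451.3900 px.
Leftover width: 8144 − 5451.3900 = 2692.6100 px.
That's 2692.6100 × 4581 ≈ 12334846 black pixels.

12334846 pixels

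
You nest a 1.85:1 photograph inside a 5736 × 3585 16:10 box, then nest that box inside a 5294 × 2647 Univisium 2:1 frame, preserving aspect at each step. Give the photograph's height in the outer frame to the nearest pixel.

2289 px

1.85:1 in 5736×3585: fills the width, so the photograph is 5736.00 × 3100.54.
Second fit — the 16:10 canvas into 5294×2647 spans the height: 4235.20 × 2647.00 (×0.7384 from 5736×3585).
So the photograph's height is 3100.54 × 0.7384 ≈ 2289.30.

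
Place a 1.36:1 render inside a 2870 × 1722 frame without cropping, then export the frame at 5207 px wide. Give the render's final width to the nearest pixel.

4249 px

At 2870×1722 the render is height-limited, so width = 1722 × 1.360 ≈ 2341.92 px.
Scaling 2870 → 5207 is ×1.8143, so the width becomes 2341.92 × 1.8143 ≈ 4248.91 px.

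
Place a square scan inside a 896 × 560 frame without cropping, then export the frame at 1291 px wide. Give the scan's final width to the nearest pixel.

807 px

At 896×560 the scan is height-limited, so width = 560 × 1/1 ≈ 560.00 px.
Resizing to 1291 px wide multiplies everything by 1.4408: 560.00 → 806.88 px.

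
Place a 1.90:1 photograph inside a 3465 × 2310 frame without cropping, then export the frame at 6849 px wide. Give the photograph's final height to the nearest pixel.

3605 px

At 3465×2310 the photograph is width-limited, so height = 3465 / 1.900 ≈ 1823.68 px.
Scaling 3465 → 6849 is ×1.9766, so the height becomes 1823.68 × 1.9766 ≈ 3604.74 px.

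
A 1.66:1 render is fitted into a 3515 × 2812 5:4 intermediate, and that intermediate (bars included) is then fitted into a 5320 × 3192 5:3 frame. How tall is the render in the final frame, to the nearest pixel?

1.66:1 in 3515×2812: fills the width, so the render is 3515.00 × 2117.47.
The 5:4 canvas is height-limited in 5320×3192, giving 3990.00 × 3192.00; scale factor 1.1351.
The render scales with it: height 2117.47 × 1.1351 ≈ 2403.61.

2404 px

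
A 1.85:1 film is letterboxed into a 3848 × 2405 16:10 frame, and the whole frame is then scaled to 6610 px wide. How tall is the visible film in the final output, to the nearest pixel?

3573 px

In the 3848×2405 frame the film fills the width: height = 3848 / 1.850 ≈ 2080.00 px.
Scaling 3848 → 6610 is ×1.7178, so the height becomes 2080.00 × 1.7178 ≈ 3572.97 px.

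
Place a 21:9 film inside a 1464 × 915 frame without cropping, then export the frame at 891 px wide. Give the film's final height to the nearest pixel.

382 px

Fitted into 1464×915, the film spans the width; its height is 1464 × 9/21 ≈ 627.43 px.
The frame scales by 891/1464 = 0.6086; 627.43 × 0.6086 ≈ 381.86 px.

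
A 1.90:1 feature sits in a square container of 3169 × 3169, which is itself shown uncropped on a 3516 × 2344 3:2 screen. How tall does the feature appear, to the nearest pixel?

1234 px

Inside the 3169×3169 canvas the feature is width-limited at 3169.00 × 1667.89.
Second fit — the square canvas into 3516×2344 spans the height: 2344.00 × 2344.00 (×0.7397 from 3169×3169).
The feature scales with it: height 1667.89 × 0.7397 ≈ 1233.68.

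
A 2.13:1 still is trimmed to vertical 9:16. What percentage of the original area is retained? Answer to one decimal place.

The height stays; only width is cut (since vertical 9:16 is narrower than 2.13:1).
Area ratio = (0.562)/(2.130) = 26.41% retained.

26.4%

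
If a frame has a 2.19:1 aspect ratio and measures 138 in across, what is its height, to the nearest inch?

63 in

Height = 138 / 2.190 = 63.01.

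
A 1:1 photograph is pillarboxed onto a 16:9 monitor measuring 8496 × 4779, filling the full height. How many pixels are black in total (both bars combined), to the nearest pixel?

17763543 pixels

Content width = 4779 × 1/1 ≈ 4779.0000 px.
Black = 8496 − 4779.0000 = 3717.0000 px.
Bar area = 3717.0000 × 4779 ≈ 17763543 px.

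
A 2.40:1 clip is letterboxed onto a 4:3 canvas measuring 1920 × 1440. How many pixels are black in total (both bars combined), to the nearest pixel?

2.40:1 is wider than 4:3, so it spans the full width.
Content height = 1920 / 2.400 ≈ 800.0000 px.
Leftover height: 1440 − 800.0000 = 640.0000 px.
That's 640.0000 × 1920 ≈ 1228800 black pixels.

1228800 pixels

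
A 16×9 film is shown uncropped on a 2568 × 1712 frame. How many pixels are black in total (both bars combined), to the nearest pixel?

686940 pixels

16×9 is wider than 3×2, so it spans the full width.
The film is 2568 × 9/16 ≈ 1444.5000 px tall.
Leftover height: 1712 − 1444.5000 = 267.5000 px.
That's 267.5000 × 2568 ≈ 686940 black pixels.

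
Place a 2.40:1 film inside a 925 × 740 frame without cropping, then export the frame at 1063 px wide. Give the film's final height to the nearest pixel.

Fitted into 925×740, the film spans the width; its height is 925 / 2.400 ≈ 385.42 px.
The frame scales by 1063/925 = 1.1492; 385.42 × 1.1492 ≈ 442.92 px.

443 px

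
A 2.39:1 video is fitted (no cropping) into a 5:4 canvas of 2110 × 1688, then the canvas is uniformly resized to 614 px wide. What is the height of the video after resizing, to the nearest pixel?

In the 2110×1688 frame the video fills the width: height = 2110 / 2.390 ≈ 882.85 px.
Scaling 2110 → 614 is ×0.2910, so the height becomes 882.85 × 0.2910 ≈ 256.90 px.

257 px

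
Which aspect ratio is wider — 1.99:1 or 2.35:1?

1.99 and 2.35; 2.35 > 1.99.

2.35:1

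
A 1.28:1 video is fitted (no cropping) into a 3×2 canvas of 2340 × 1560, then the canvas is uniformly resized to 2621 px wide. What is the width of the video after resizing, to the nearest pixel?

2237 px

At 2340×1560 the video is height-limited, so width = 1560 × 1.280 ≈ 1996.80 px.
Scaling 2340 → 2621 is ×1.1201, so the width becomes 1996.80 × 1.1201 ≈ 2236.59 px.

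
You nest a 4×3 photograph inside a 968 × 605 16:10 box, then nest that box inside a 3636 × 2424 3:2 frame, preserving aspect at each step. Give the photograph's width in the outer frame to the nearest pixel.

3030 px

4×3 in 968×605: fills the height, so the photograph is 806.67 × 605.00.
Second fit — the 16:10 canvas into 3636×2424 spans the width: 3636.00 × 2272.50 (×3.7562 from 968×605).
The photograph scales with it: width 806.67 × 3.7562 ≈ 3030.00.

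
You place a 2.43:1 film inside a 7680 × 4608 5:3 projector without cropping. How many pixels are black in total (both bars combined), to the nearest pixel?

Since 2.430 > 1.667, the film is width-limited.
Content height = 7680 / 2.430 ≈ 3160.4938 px.
Leftover height: 4608 − 3160.4938 = 1447.5062 px.
That's 1447.5062 × 7680 ≈ 11116847 black pixels.

11116847 pixels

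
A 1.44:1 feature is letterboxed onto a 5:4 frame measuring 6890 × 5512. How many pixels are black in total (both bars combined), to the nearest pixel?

1.44:1 is wider than 5:4, so it spans the full width.
That makes the image 4784.7222 px tall (6890 / 1.440).
5512 − 4784.7222 = 727.2778 px of bars.
Across the 6890-px span: 727.2778 × 6890 ≈ 5010944 px.

5010944 pixels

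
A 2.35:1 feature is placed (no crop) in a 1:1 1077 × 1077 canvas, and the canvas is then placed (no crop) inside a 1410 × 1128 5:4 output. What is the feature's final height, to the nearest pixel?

First fit — 2.35:1 into 1077×1077 spans the width: 1077.00 × 458.30.
The 1:1 canvas is height-limited in 1410×1128, giving 1128.00 × 1128.00; scale factor 1.0474.
So the feature's height is 458.30 × 1.0474 ≈ 480.00.

480 px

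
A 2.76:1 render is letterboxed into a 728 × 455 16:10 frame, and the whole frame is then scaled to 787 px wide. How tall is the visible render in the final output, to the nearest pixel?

285 px

In the 728×455 frame the render fills the width: height = 728 / 2.760 ≈ 263.77 px.
Scaling 728 → 787 is ×1.0810, so the height becomes 263.77 × 1.0810 ≈ 285.14 px.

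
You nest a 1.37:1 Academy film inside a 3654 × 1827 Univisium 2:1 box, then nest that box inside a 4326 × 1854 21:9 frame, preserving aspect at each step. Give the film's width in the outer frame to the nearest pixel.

Inside the 3654×1827 canvas the film is height-limited at 2502.99 × 1827.00.
Univisium 2:1 in 4326×1854: fills the height, so the intermediate becomes 3708.00 × 1854.00 — a scale of ×1.0148.
So the film's width is 2502.99 × 1.0148 ≈ 2539.98.

2540 px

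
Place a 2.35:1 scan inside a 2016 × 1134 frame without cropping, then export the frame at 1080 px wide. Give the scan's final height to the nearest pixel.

460 px

In the 2016×1134 frame the scan fills the width: height = 2016 / 2.350 ≈ 857.87 px.
The frame scales by 1080/2016 = 0.5357; 857.87 × 0.5357 ≈ 459.57 px.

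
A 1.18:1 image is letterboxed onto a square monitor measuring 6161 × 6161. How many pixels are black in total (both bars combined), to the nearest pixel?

5790191 pixels

1.18:1 (1.180) > square (1.000), so the image fills the width.
That makes the image 5221.1864 px tall (6161 / 1.180).
Black = 6161 − 5221.1864 = 939.8136 px.
That's 939.8136 × 6161 ≈ 5790191 black pixels.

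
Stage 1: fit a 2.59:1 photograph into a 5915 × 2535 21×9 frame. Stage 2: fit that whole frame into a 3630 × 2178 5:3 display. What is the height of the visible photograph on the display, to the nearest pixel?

1402 px

First fit — 2.59:1 into 5915×2535 spans the width: 5915.00 × 2283.78.
Second fit — the 21×9 canvas into 3630×2178 spans the width: 3630.00 × 1555.71 (×0.6137 from 5915×2535).
Applying the same ×0.6137: 2283.78 → 1401.54.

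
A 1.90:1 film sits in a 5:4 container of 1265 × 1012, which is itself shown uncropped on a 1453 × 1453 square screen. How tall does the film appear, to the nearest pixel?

765 px

Inside the 1265×1012 canvas the film is width-limited at 1265.00 × 665.79.
Second fit — the 5:4 canvas into 1453×1453 spans the width: 1453.00 × 1162.40 (×1.1486 from 1265×1012).
So the film's height is 665.79 × 1.1486 ≈ 764.74.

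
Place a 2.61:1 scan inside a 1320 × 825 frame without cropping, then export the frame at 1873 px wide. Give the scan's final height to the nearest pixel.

718 px

At 1320×825 the scan is width-limited, so height = 1320 / 2.610 ≈ 505.75 px.
Scaling 1320 → 1873 is ×1.4189, so the height becomes 505.75 × 1.4189 ≈ 717.62 px.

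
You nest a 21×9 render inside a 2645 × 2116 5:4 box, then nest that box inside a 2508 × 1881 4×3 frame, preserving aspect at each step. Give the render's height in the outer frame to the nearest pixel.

1008 px

Inside the 2645×2116 canvas the render is width-limited at 2645.00 × 1133.57.
Second fit — the 5:4 canvas into 2508×1881 spans the height: 2351.25 × 1881.00 (×0.8889 from 2645×2116).
Applying the same ×0.8889: 1133.57 → 1007.68.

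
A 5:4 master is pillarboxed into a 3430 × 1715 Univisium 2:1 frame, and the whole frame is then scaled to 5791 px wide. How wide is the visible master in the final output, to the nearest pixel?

3619 px

In the 3430×1715 frame the master fills the height: width = 1715 × 5/4 ≈ 2143.75 px.
Scaling 3430 → 5791 is ×1.6883, so the width becomes 2143.75 × 1.6883 ≈ 3619.38 px.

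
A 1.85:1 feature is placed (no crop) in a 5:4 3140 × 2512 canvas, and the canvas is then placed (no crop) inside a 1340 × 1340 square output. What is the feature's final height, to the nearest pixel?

724 px

1.85:1 in 3140×2512: fills the width, so the feature is 3140.00 × 1697.30.
5:4 in 1340×1340: fills the width, so the intermediate becomes 1340.00 × 1072.00 — a scale of ×0.4268.
So the feature's height is 1697.30 × 0.4268 ≈ 724.32.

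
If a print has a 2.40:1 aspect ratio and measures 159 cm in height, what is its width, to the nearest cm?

382 cm

159 × 2.400 = 381.60.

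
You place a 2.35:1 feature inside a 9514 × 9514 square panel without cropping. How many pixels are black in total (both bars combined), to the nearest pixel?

51998666 pixels

2.35:1 (2.350) > square (1.000), so the feature fills the width.
The feature is 9514 / 2.350 ≈ 4048.5106 px tall.
9514 − 4048.5106 = 5465.4894 px of bars.
Across the 9514-px span: 5465.4894 × 9514 ≈ 51998666 px.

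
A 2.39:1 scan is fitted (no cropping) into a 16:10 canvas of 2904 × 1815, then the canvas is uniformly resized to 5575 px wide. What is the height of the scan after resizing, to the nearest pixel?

At 2904×1815 the scan is width-limited, so height = 2904 / 2.390 ≈ 1215.06 px.
The frame scales by 5575/2904 = 1.9198; 1215.06 × 1.9198 ≈ 2332.64 px.

2333 px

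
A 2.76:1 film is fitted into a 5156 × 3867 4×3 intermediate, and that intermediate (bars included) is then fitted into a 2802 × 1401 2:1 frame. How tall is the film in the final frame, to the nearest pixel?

First fit — 2.76:1 into 5156×3867 spans the width: 5156.00 × 1868.12.
4×3 in 2802×1401: fills the height, so the intermediate becomes 1868.00 × 1401.00 — a scale of ×0.3623.
Applying the same ×0.3623: 1868.12 → 676.81.

677 px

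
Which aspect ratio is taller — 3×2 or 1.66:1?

3×2

3×2 = 1.5 and 1.66; 1.66 > 1.5. The smaller width-to-height ratio is the taller frame.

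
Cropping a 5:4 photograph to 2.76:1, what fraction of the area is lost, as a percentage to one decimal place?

54.7%

The width stays; only height is cut (since 2.76:1 is wider than 5:4).
(1.250)/(2.760) ≈ 0.453 of the area survives, leaving 54.71% discarded.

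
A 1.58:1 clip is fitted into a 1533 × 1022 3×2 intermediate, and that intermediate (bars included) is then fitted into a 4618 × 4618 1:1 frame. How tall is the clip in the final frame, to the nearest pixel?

2923 px

First fit — 1.58:1 into 1533×1022 spans the width: 1533.00 × 970.25.
3×2 in 4618×4618: fills the width, so the intermediate becomes 4618.00 × 3078.67 — a scale of ×3.0124.
The clip scales with it: height 970.25 × 3.0124 ≈ 2922.78.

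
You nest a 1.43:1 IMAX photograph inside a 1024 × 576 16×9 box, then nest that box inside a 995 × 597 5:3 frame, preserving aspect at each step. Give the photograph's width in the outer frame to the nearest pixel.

800 px

1.43:1 IMAX in 1024×576: fills the height, so the photograph is 823.68 × 576.00.
16×9 in 995×597: fills the width, so the intermediate becomes 995.00 × 559.69 — a scale of ×0.9717.
Applying the same ×0.9717: 823.68 → 800.35.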